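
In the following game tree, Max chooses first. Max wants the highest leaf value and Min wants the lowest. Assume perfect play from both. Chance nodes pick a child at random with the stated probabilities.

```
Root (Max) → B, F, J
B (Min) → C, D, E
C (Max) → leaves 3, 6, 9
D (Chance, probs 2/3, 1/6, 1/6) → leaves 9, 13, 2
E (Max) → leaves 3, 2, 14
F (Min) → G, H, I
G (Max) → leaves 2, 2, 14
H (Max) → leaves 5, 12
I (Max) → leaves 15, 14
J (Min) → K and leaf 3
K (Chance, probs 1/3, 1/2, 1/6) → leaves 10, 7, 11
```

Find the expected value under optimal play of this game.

12

C (Max): max(3, 6, 9) = 9
D (Chance): 2/3·9 + 1/6·13 + 1/6·2 = 8.5
E (Max): max(3, 2, 14) = 14
B (Min): min(9, 8.5, 14) = 8.5
G (Max): max(2, 2, 14) = 14
H (Max): max(5, 12) = 12
I (Max): max(15, 14) = 15
F (Min): min(14, 12, 15) = 12
K (Chance): 1/3·10 + 1/2·7 + 1/6·11 = 8.67
J (Min): min(8.67, 3) = 3
Root (Max): max(8.5, 12, 3) = 12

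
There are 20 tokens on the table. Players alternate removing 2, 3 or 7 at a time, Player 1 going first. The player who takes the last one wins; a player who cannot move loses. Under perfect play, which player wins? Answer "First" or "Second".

Second

Mark each pile size as W (mover wins) or L (mover loses):
i:   0  1  2  3  4  5  6  7  8  9 10 11 12 13 14 15 16 17 18 19 20
     L  L  W  W  W  L  L  W  W  W  L  L  W  W  W  L  L  W  W  W  L
Position 20 is L, so the second player wins.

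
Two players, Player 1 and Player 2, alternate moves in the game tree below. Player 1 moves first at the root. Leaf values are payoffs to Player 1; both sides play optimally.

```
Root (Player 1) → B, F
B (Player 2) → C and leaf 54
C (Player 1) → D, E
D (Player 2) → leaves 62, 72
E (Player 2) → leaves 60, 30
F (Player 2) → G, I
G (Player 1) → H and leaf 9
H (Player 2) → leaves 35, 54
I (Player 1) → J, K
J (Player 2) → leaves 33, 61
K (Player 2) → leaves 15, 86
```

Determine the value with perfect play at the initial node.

54

D (Player 2): min(62, 72) = 62
E (Player 2): min(60, 30) = 30
C (Player 1): max(62, 30) = 62
B (Player 2): min(62, 54) = 54
H (Player 2): min(35, 54) = 35
G (Player 1): max(35, 9) = 35
J (Player 2): min(33, 61) = 33
K (Player 2): min(15, 86) = 15
I (Player 1): max(33, 15) = 33
F (Player 2): min(35, 33) = 33
Root (Player 1): max(54, 33) = 54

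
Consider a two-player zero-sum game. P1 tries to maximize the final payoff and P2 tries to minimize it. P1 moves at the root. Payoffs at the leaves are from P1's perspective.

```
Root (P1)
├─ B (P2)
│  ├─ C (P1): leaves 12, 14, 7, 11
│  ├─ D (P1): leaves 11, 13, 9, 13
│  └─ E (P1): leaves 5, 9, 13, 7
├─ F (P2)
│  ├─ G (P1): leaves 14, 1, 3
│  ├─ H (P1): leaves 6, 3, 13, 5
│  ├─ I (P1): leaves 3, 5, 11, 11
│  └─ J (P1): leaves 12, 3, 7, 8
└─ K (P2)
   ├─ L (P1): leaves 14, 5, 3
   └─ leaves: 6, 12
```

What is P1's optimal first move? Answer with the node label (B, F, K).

C (P1): max(12, 14, 7, 11) = 14
D (P1): max(11, 13, 9, 13) = 13
E (P1): max(5, 9, 13, 7) = 13
B (P2): min(14, 13, 13) = 13
G (P1): max(14, 1, 3) = 14
H (P1): max(6, 3, 13, 5) = 13
I (P1): max(3, 5, 11, 11) = 11
J (P1): max(12, 3, 7, 8) = 12
F (P2): min(14, 13, 11, 12) = 11
L (P1): max(14, 5, 3) = 14
K (P2): min(14, 6, 12) = 6
Root (P1): max(13, 11, 6) = 13
P1 picks the child with the highest value: B (value 13).

B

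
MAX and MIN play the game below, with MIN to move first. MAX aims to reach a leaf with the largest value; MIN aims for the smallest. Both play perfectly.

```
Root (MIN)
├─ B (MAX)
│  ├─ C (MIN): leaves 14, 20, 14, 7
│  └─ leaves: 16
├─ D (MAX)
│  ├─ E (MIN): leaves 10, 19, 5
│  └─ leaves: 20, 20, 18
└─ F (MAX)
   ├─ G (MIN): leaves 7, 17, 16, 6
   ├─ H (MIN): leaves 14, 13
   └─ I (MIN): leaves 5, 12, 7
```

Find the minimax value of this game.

13

C (MIN): min(14, 20, 14, 7) = 7
B (MAX): max(7, 16) = 16
E (MIN): min(10, 19, 5) = 5
D (MAX): max(5, 20, 20, 18) = 20
G (MIN): min(7, 17, 16, 6) = 6
H (MIN): min(14, 13) = 13
I (MIN): min(5, 12, 7) = 5
F (MAX): max(6, 13, 5) = 13
Root (MIN): min(16, 20, 13) = 13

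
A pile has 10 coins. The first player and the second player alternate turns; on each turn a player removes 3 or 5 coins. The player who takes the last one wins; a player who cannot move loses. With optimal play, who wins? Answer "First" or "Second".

Second

Positions where the player to move wins (W) vs loses (L):
i:   0  1  2  3  4  5  6  7  8  9 10
     L  L  L  W  W  W  W  W  L  L  L
Position 10 is L, so the second player wins.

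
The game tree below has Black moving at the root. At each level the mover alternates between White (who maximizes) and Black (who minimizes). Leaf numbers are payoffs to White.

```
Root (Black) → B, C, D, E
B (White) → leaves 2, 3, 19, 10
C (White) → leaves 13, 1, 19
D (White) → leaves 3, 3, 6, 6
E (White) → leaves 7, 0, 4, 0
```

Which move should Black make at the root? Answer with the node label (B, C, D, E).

D

B (White): max(2, 3, 19, 10) = 19
C (White): max(13, 1, 19) = 19
D (White): max(3, 3, 6, 6) = 6
E (White): max(7, 0, 4, 0) = 7
Root (Black): min(19, 19, 6, 7) = 6
Black picks the child with the lowest value: D (value 6).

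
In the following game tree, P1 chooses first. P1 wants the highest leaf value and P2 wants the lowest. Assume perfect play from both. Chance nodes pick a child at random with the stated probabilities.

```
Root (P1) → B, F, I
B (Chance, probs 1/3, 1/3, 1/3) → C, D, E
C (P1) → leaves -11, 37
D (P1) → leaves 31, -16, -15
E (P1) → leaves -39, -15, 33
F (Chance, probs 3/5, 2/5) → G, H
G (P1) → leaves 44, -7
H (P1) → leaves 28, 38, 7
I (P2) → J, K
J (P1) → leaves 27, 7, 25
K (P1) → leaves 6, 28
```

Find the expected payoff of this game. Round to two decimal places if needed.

C (P1): max(-11, 37) = 37
D (P1): max(31, -16, -15) = 31
E (P1): max(-39, -15, 33) = 33
B (Chance): 1/3·37 + 1/3·31 + 1/3·33 = 33.67
G (P1): max(44, -7) = 44
H (P1): max(28, 38, 7) = 38
F (Chance): 3/5·44 + 2/5·38 = 41.6
J (P1): max(27, 7, 25) = 27
K (P1): max(6, 28) = 28
I (P2): min(27, 28) = 27
Root (P1): max(33.67, 41.6, 27) = 41.6

41.6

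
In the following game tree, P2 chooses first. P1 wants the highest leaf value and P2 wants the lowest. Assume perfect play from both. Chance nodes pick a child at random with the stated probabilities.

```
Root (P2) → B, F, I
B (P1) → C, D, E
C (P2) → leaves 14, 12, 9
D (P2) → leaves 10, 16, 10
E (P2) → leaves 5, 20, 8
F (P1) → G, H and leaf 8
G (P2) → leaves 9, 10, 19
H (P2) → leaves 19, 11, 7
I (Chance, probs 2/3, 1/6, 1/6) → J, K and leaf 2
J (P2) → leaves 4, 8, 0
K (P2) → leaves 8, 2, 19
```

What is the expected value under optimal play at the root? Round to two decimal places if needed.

C (P2): min(14, 12, 9) = 9
D (P2): min(10, 16, 10) = 10
E (P2): min(5, 20, 8) = 5
B (P1): max(9, 10, 5) = 10
G (P2): min(9, 10, 19) = 9
H (P2): min(19, 11, 7) = 7
F (P1): max(9, 7, 8) = 9
J (P2): min(4, 8, 0) = 0
K (P2): min(8, 2, 19) = 2
I (Chance): 2/3·0 + 1/6·2 + 1/6·2 = 0.67
Root (P2): min(10, 9, 0.67) = 0.67

0.67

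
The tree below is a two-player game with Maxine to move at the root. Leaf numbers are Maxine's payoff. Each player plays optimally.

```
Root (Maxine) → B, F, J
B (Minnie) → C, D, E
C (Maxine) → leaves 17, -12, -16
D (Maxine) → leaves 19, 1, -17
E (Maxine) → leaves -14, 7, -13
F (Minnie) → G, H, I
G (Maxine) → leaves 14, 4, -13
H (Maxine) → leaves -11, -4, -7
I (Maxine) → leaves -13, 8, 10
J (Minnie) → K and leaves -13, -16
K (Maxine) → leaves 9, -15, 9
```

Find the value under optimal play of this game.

7

C (Maxine): max(17, -12, -16) = 17
D (Maxine): max(19, 1, -17) = 19
E (Maxine): max(-14, 7, -13) = 7
B (Minnie): min(17, 19, 7) = 7
G (Maxine): max(14, 4, -13) = 14
H (Maxine): max(-11, -4, -7) = -4
I (Maxine): max(-13, 8, 10) = 10
F (Minnie): min(14, -4, 10) = -4
K (Maxine): max(9, -15, 9) = 9
J (Minnie): min(9, -13, -16) = -16
Root (Maxine): max(7, -4, -16) = 7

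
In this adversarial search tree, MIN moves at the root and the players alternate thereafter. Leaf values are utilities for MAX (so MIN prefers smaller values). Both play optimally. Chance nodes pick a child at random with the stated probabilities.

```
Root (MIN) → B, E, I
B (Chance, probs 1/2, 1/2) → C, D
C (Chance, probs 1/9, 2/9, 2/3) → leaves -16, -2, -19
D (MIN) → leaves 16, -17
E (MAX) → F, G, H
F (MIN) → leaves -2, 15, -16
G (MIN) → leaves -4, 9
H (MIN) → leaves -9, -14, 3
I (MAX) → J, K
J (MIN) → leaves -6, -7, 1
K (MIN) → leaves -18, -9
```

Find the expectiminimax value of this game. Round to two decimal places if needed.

C (Chance): 1/9·-16 + 2/9·-2 + 2/3·-19 = -14.89
D (MIN): min(16, -17) = -17
B (Chance): 1/2·-14.89 + 1/2·-17 = -15.94
F (MIN): min(-2, 15, -16) = -16
G (MIN): min(-4, 9) = -4
H (MIN): min(-9, -14, 3) = -14
E (MAX): max(-16, -4, -14) = -4
J (MIN): min(-6, -7, 1) = -7
K (MIN): min(-18, -9) = -18
I (MAX): max(-7, -18) = -7
Root (MIN): min(-15.94, -4, -7) = -15.94

-15.94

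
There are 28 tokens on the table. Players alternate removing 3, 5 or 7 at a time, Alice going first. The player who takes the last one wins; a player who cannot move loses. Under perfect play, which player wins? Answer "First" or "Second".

First

Compute winning (W) and losing (L) positions by backward induction:
i:   0  1  2  3  4  5  6  7  8  9 10 11 12 13 14 15 16 17 18 19 20 21 22 23 24 25 26 27 28
     L  L  L  W  W  W  W  W  W  W  L  L  L  W  W  W  W  W  W  W  L  L  L  W  W  W  W  W  W
Position 28 is W, so the first player wins.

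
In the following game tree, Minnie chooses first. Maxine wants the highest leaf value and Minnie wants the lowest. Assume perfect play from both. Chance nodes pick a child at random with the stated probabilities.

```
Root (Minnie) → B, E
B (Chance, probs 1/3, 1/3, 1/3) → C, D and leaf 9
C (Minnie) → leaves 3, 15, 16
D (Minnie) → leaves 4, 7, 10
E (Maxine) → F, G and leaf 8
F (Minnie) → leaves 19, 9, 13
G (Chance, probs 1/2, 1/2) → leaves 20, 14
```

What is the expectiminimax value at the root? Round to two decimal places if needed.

C (Minnie): min(3, 15, 16) = 3
D (Minnie): min(4, 7, 10) = 4
B (Chance): 1/3·3 + 1/3·4 + 1/3·9 = 5.33
F (Minnie): min(19, 9, 13) = 9
G (Chance): 1/2·20 + 1/2·14 = 17
E (Maxine): max(9, 17, 8) = 17
Root (Minnie): min(5.33, 17) = 5.33

5.33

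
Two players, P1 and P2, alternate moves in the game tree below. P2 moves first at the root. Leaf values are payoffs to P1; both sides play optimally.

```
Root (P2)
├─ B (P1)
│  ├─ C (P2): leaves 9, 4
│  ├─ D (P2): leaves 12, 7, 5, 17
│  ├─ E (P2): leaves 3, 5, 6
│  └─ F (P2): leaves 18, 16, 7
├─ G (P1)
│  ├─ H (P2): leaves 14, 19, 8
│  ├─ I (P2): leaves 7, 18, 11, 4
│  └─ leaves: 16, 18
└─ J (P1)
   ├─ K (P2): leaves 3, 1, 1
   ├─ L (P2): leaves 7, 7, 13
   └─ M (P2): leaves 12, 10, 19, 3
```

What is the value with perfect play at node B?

C: min(9, 4) = 4
D: min(12, 7, 5, 17) = 5
E: min(3, 5, 6) = 3
F: min(18, 16, 7) = 7
B: max(4, 5, 3, 7) = 7

7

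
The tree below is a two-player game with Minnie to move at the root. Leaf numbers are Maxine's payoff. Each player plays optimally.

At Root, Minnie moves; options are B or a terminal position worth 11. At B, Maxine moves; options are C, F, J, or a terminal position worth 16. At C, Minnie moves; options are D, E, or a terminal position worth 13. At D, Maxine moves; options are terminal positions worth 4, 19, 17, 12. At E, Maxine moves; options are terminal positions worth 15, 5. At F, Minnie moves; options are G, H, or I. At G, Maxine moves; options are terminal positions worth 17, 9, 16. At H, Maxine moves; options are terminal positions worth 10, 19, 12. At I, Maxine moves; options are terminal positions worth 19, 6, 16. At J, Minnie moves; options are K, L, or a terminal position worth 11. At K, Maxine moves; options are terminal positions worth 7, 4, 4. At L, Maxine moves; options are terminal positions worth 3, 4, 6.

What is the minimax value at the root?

11

D (Maxine): max(4, 19, 17, 12) = 19
E (Maxine): max(15, 5) = 15
C (Minnie): min(19, 15, 13) = 13
G (Maxine): max(17, 9, 16) = 17
H (Maxine): max(10, 19, 12) = 19
I (Maxine): max(19, 6, 16) = 19
F (Minnie): min(17, 19, 19) = 17
K (Maxine): max(7, 4, 4) = 7
L (Maxine): max(3, 4, 6) = 6
J (Minnie): min(7, 6, 11) = 6
B (Maxine): max(13, 17, 6, 16) = 17
Root (Minnie): min(17, 11) = 11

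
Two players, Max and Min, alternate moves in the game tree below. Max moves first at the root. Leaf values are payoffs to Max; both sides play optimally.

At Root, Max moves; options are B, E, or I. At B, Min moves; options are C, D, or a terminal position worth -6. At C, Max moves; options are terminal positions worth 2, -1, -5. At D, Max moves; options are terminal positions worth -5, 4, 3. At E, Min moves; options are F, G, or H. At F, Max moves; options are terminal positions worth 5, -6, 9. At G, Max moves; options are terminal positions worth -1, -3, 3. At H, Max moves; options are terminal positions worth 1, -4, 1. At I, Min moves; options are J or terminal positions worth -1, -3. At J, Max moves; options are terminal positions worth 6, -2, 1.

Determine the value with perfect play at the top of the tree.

1

C (Max): max(2, -1, -5) = 2
D (Max): max(-5, 4, 3) = 4
B (Min): min(2, 4, -6) = -6
F (Max): max(5, -6, 9) = 9
G (Max): max(-1, -3, 3) = 3
H (Max): max(1, -4, 1) = 1
E (Min): min(9, 3, 1) = 1
J (Max): max(6, -2, 1) = 6
I (Min): min(6, -1, -3) = -3
Root (Max): max(-6, 1, -3) = 1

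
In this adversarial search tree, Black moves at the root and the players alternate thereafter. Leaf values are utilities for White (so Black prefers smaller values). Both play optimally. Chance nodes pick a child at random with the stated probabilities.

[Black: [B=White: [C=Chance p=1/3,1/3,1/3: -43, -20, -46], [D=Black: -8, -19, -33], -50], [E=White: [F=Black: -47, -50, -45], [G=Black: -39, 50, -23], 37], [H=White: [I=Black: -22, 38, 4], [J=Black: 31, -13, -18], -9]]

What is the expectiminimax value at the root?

-33

C (Chance): 1/3·-43 + 1/3·-20 + 1/3·-46 = -36.33
D (Black): min(-8, -19, -33) = -33
B (White): max(-36.33, -33, -50) = -33
F (Black): min(-47, -50, -45) = -50
G (Black): min(-39, 50, -23) = -39
E (White): max(-50, -39, 37) = 37
I (Black): min(-22, 38, 4) = -22
J (Black): min(31, -13, -18) = -18
H (White): max(-22, -18, -9) = -9
Root (Black): min(-33, 37, -9) = -33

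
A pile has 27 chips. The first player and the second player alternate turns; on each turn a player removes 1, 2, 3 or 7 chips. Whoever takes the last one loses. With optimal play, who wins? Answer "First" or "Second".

First

Mark each pile size as W (mover wins) or L (mover loses):
i:   0  1  2  3  4  5  6  7  8  9 10 11 12 13 14 15 16 17 18 19 20 21 22 23 24 25 26 27
     W  L  W  W  W  L  W  W  W  L  W  W  W  L  W  W  W  L  W  W  W  L  W  W  W  L  W  W
Position 27 is W, so the first player wins.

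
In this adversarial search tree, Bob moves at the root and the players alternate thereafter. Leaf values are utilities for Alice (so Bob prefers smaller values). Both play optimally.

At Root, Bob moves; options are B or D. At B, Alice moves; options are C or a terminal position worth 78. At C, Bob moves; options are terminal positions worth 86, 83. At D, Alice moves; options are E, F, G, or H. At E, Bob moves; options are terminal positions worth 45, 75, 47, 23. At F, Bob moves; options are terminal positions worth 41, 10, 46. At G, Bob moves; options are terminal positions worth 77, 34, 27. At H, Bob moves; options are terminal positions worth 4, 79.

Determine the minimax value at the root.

C (Bob): min(86, 83) = 83
B (Alice): max(83, 78) = 83
E (Bob): min(45, 75, 47, 23) = 23
F (Bob): min(41, 10, 46) = 10
G (Bob): min(77, 34, 27) = 27
H (Bob): min(4, 79) = 4
D (Alice): max(23, 10, 27, 4) = 27
Root (Bob): min(83, 27) = 27

27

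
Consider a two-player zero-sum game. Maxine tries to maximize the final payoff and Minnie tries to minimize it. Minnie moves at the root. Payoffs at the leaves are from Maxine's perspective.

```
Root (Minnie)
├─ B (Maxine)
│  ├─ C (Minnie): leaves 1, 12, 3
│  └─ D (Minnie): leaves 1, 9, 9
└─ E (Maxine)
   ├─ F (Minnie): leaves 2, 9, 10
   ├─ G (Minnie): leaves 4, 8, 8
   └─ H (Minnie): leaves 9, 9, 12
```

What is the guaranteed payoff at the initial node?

C (Minnie): min(1, 12, 3) = 1
D (Minnie): min(1, 9, 9) = 1
B (Maxine): max(1, 1) = 1
F (Minnie): min(2, 9, 10) = 2
G (Minnie): min(4, 8, 8) = 4
H (Minnie): min(9, 9, 12) = 9
E (Maxine): max(2, 4, 9) = 9
Root (Minnie): min(1, 9) = 1

1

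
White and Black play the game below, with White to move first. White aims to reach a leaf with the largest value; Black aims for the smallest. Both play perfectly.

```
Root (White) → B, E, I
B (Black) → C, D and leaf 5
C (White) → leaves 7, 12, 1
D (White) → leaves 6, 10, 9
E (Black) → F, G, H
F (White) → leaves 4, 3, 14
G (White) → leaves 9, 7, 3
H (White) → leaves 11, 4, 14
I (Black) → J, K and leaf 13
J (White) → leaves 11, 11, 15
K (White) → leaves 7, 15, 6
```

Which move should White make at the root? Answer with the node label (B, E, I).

I

C (White): max(7, 12, 1) = 12
D (White): max(6, 10, 9) = 10
B (Black): min(12, 10, 5) = 5
F (White): max(4, 3, 14) = 14
G (White): max(9, 7, 3) = 9
H (White): max(11, 4, 14) = 14
E (Black): min(14, 9, 14) = 9
J (White): max(11, 11, 15) = 15
K (White): max(7, 15, 6) = 15
I (Black): min(15, 15, 13) = 13
Root (White): max(5, 9, 13) = 13
White picks the child with the highest value: I (value 13).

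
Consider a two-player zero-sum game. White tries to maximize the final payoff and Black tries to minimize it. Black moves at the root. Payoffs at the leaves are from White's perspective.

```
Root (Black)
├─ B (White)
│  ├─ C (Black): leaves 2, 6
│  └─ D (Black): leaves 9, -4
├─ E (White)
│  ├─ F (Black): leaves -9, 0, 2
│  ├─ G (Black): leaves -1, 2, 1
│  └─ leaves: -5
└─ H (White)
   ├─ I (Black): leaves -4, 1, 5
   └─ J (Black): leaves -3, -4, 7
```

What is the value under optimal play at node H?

-4

I: min(-4, 1, 5) = -4
J: min(-3, -4, 7) = -4
H: max(-4, -4) = -4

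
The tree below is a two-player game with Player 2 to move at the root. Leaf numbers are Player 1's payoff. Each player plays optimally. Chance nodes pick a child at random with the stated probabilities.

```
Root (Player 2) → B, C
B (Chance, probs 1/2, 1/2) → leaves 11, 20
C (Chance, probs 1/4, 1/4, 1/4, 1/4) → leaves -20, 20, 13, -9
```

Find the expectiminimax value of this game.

B (Chance): 1/2·11 + 1/2·20 = 15.5
C (Chance): 1/4·-20 + 1/4·20 + 1/4·13 + 1/4·-9 = 1
Root (Player 2): min(15.5, 1) = 1

1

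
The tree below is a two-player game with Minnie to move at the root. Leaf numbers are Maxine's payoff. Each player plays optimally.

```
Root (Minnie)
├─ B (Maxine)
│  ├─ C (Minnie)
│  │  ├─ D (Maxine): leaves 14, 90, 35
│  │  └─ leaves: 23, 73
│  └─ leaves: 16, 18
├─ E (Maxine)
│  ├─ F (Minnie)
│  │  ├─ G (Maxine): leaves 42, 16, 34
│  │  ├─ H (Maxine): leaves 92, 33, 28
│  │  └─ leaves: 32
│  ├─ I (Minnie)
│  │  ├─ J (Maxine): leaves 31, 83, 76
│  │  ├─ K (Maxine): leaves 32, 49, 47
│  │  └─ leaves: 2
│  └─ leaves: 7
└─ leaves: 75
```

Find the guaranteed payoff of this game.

23

D (Maxine): max(14, 90, 35) = 90
C (Minnie): min(90, 23, 73) = 23
B (Maxine): max(23, 16, 18) = 23
G (Maxine): max(42, 16, 34) = 42
H (Maxine): max(92, 33, 28) = 92
F (Minnie): min(42, 92, 32) = 32
J (Maxine): max(31, 83, 76) = 83
K (Maxine): max(32, 49, 47) = 49
I (Minnie): min(83, 49, 2) = 2
E (Maxine): max(32, 2, 7) = 32
Root (Minnie): min(23, 32, 75) = 23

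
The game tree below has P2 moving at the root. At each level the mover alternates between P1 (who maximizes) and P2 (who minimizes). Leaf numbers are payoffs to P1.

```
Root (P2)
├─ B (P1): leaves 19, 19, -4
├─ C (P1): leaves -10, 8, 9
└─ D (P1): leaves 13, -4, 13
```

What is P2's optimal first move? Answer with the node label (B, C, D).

C

B (P1): max(19, 19, -4) = 19
C (P1): max(-10, 8, 9) = 9
D (P1): max(13, -4, 13) = 13
Root (P2): min(19, 9, 13) = 9
P2 picks the child with the lowest value: C (value 9).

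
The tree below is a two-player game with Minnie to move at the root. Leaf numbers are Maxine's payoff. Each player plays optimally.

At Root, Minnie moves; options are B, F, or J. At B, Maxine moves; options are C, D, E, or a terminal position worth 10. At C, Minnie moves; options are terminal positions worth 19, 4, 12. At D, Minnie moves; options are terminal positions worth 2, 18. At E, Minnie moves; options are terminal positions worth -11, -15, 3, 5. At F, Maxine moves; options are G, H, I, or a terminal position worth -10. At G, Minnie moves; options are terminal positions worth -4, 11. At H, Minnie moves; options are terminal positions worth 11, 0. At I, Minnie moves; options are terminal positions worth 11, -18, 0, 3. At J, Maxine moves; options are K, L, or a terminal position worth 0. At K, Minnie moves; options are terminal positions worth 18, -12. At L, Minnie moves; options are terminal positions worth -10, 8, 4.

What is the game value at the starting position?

C (Minnie): min(19, 4, 12) = 4
D (Minnie): min(2, 18) = 2
E (Minnie): min(-11, -15, 3, 5) = -15
B (Maxine): max(4, 2, -15, 10) = 10
G (Minnie): min(-4, 11) = -4
H (Minnie): min(11, 0) = 0
I (Minnie): min(11, -18, 0, 3) = -18
F (Maxine): max(-4, 0, -18, -10) = 0
K (Minnie): min(18, -12) = -12
L (Minnie): min(-10, 8, 4) = -10
J (Maxine): max(-12, -10, 0) = 0
Root (Minnie): min(10, 0, 0) = 0

0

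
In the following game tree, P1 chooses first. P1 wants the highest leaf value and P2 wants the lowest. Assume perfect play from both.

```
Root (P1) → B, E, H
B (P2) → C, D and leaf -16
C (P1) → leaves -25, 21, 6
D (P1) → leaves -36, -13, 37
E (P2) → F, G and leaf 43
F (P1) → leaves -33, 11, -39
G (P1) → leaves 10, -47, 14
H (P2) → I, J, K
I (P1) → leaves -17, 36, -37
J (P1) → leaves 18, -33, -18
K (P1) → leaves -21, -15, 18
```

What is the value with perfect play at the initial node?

C (P1): max(-25, 21, 6) = 21
D (P1): max(-36, -13, 37) = 37
B (P2): min(21, 37, -16) = -16
F (P1): max(-33, 11, -39) = 11
G (P1): max(10, -47, 14) = 14
E (P2): min(11, 14, 43) = 11
I (P1): max(-17, 36, -37) = 36
J (P1): max(18, -33, -18) = 18
K (P1): max(-21, -15, 18) = 18
H (P2): min(36, 18, 18) = 18
Root (P1): max(-16, 11, 18) = 18

18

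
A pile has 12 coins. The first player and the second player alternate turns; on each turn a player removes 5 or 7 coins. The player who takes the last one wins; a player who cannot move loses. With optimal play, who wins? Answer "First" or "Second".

Second

Mark each pile size as W (mover wins) or L (mover loses):
i:   0  1  2  3  4  5  6  7  8  9 10 11 12
     L  L  L  L  L  W  W  W  W  W  W  W  L
Position 12 is L, so the second player wins.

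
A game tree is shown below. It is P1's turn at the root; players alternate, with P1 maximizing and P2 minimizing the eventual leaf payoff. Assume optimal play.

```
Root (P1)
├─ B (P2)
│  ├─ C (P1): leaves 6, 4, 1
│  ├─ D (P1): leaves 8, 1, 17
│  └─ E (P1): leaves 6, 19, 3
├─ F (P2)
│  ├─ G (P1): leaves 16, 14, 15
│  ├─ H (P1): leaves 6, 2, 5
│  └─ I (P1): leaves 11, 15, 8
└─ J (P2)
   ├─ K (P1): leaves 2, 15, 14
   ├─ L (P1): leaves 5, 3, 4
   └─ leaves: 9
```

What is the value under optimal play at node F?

6

G: max(16, 14, 15) = 16
H: max(6, 2, 5) = 6
I: max(11, 15, 8) = 15
F: min(16, 6, 15) = 6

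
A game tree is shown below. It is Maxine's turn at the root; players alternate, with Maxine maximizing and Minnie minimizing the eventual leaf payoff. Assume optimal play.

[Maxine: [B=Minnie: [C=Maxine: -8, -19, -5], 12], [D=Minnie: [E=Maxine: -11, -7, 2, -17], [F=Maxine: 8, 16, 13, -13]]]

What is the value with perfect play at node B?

-5

C: max(-8, -19, -5) = -5
B: min(-5, 12) = -5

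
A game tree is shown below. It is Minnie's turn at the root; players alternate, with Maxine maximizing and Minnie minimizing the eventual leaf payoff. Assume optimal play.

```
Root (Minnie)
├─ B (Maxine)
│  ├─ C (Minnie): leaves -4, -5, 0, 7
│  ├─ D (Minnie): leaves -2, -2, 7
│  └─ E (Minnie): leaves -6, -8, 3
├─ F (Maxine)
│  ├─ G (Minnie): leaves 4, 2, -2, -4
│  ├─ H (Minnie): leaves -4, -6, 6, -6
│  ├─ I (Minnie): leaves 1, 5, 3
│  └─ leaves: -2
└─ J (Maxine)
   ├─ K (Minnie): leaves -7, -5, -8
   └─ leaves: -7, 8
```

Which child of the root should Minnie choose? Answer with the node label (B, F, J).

B

C (Minnie): min(-4, -5, 0, 7) = -5
D (Minnie): min(-2, -2, 7) = -2
E (Minnie): min(-6, -8, 3) = -8
B (Maxine): max(-5, -2, -8) = -2
G (Minnie): min(4, 2, -2, -4) = -4
H (Minnie): min(-4, -6, 6, -6) = -6
I (Minnie): min(1, 5, 3) = 1
F (Maxine): max(-4, -6, 1, -2) = 1
K (Minnie): min(-7, -5, -8) = -8
J (Maxine): max(-8, -7, 8) = 8
Root (Minnie): min(-2, 1, 8) = -2
Minnie picks the child with the lowest value: B (value -2).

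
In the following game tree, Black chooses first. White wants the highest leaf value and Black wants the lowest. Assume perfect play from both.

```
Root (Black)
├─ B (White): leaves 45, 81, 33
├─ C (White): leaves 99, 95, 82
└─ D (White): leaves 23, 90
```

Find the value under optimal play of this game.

B (White): max(45, 81, 33) = 81
C (White): max(99, 95, 82) = 99
D (White): max(23, 90) = 90
Root (Black): min(81, 99, 90) = 81

81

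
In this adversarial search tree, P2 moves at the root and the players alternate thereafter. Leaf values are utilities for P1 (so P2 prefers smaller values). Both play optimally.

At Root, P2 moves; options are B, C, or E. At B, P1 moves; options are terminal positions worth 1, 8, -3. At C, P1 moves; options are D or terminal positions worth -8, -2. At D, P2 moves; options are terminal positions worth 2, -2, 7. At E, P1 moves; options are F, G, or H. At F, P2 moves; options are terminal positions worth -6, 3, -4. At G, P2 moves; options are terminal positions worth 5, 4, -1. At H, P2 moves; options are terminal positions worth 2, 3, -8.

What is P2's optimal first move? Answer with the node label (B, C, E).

B (P1): max(1, 8, -3) = 8
D (P2): min(2, -2, 7) = -2
C (P1): max(-2, -8, -2) = -2
F (P2): min(-6, 3, -4) = -6
G (P2): min(5, 4, -1) = -1
H (P2): min(2, 3, -8) = -8
E (P1): max(-6, -1, -8) = -1
Root (P2): min(8, -2, -1) = -2
P2 picks the child with the lowest value: C (value -2).

C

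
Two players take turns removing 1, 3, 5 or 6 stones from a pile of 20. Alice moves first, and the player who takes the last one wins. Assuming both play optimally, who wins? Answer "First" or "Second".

First

Positions where the player to move wins (W) vs loses (L):
i:   0  1  2  3  4  5  6  7  8  9 10 11 12 13 14 15 16 17 18 19 20
     L  W  L  W  L  W  W  W  W  W  W  L  W  L  W  L  W  W  W  W  W
Position 20 is W, so the first player wins.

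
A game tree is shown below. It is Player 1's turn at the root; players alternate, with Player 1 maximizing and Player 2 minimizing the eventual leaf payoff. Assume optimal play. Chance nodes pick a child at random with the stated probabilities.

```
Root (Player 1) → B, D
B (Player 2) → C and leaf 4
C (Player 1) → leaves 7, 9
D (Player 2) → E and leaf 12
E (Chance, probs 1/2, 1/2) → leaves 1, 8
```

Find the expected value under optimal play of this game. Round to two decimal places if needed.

4.5

C (Player 1): max(7, 9) = 9
B (Player 2): min(9, 4) = 4
E (Chance): 1/2·1 + 1/2·8 = 4.5
D (Player 2): min(4.5, 12) = 4.5
Root (Player 1): max(4, 4.5) = 4.5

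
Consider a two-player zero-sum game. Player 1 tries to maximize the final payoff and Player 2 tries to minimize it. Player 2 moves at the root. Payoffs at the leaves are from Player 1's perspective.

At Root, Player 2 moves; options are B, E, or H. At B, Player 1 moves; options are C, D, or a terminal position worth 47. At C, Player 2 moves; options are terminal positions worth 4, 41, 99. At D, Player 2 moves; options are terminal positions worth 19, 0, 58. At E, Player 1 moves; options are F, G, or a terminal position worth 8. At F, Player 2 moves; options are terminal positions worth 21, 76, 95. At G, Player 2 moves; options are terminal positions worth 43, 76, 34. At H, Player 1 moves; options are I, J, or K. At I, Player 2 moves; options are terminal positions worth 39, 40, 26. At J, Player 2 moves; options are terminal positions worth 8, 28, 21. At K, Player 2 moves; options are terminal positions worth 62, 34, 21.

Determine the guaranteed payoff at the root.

C (Player 2): min(4, 41, 99) = 4
D (Player 2): min(19, 0, 58) = 0
B (Player 1): max(4, 0, 47) = 47
F (Player 2): min(21, 76, 95) = 21
G (Player 2): min(43, 76, 34) = 34
E (Player 1): max(21, 34, 8) = 34
I (Player 2): min(39, 40, 26) = 26
J (Player 2): min(8, 28, 21) = 8
K (Player 2): min(62, 34, 21) = 21
H (Player 1): max(26, 8, 21) = 26
Root (Player 2): min(47, 34, 26) = 26

26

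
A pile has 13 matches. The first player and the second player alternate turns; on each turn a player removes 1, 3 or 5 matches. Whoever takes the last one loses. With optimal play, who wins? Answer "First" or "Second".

Second

Mark each pile size as W (mover wins) or L (mover loses):
i:   0  1  2  3  4  5  6  7  8  9 10 11 12 13
     W  L  W  L  W  L  W  L  W  L  W  L  W  L
Position 13 is L, so the second player wins.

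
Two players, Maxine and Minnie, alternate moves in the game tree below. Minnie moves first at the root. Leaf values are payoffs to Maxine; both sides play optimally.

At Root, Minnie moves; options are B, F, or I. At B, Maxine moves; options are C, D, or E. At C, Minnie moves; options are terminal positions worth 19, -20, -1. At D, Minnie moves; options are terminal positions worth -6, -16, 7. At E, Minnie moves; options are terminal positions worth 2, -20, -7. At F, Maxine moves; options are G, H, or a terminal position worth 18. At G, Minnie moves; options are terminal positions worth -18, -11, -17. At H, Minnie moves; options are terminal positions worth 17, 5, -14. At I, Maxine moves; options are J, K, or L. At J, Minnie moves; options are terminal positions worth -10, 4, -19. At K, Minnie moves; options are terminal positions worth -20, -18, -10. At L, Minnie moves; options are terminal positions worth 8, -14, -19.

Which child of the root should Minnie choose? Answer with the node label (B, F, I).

C (Minnie): min(19, -20, -1) = -20
D (Minnie): min(-6, -16, 7) = -16
E (Minnie): min(2, -20, -7) = -20
B (Maxine): max(-20, -16, -20) = -16
G (Minnie): min(-18, -11, -17) = -18
H (Minnie): min(17, 5, -14) = -14
F (Maxine): max(-18, -14, 18) = 18
J (Minnie): min(-10, 4, -19) = -19
K (Minnie): min(-20, -18, -10) = -20
L (Minnie): min(8, -14, -19) = -19
I (Maxine): max(-19, -20, -19) = -19
Root (Minnie): min(-16, 18, -19) = -19
Minnie picks the child with the lowest value: I (value -19).

I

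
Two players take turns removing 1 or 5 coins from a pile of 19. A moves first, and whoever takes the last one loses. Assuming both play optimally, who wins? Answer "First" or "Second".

Positions where the player to move wins (W) vs loses (L):
i:   0  1  2  3  4  5  6  7  8  9 10 11 12 13 14 15 16 17 18 19
     W  L  W  L  W  L  W  L  W  L  W  L  W  L  W  L  W  L  W  L
Position 19 is L, so the second player wins.

Second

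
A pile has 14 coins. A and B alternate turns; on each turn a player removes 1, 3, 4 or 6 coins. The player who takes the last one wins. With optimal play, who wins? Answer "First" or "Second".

Positions where the player to move wins (W) vs loses (L):
i:   0  1  2  3  4  5  6  7  8  9 10 11 12 13 14
     L  W  L  W  W  W  W  L  W  L  W  W  W  W  L
Position 14 is L, so the second player wins.

Second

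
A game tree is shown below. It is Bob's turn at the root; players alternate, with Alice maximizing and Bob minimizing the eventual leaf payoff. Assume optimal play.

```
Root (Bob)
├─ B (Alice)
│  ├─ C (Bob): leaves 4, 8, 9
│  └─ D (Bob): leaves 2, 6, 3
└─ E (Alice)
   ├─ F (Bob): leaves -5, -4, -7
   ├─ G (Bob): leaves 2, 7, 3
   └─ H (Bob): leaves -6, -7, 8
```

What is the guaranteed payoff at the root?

C (Bob): min(4, 8, 9) = 4
D (Bob): min(2, 6, 3) = 2
B (Alice): max(4, 2) = 4
F (Bob): min(-5, -4, -7) = -7
G (Bob): min(2, 7, 3) = 2
H (Bob): min(-6, -7, 8) = -7
E (Alice): max(-7, 2, -7) = 2
Root (Bob): min(4, 2) = 2

2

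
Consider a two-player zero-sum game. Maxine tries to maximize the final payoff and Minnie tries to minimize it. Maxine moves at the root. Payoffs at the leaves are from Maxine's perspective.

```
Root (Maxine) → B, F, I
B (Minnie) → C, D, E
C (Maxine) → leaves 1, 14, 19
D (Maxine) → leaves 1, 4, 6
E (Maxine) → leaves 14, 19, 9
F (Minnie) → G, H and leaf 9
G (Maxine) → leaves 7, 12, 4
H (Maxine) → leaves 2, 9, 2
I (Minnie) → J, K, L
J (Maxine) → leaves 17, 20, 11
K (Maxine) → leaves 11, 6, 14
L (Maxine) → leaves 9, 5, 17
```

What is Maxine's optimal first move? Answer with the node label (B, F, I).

C (Maxine): max(1, 14, 19) = 19
D (Maxine): max(1, 4, 6) = 6
E (Maxine): max(14, 19, 9) = 19
B (Minnie): min(19, 6, 19) = 6
G (Maxine): max(7, 12, 4) = 12
H (Maxine): max(2, 9, 2) = 9
F (Minnie): min(12, 9, 9) = 9
J (Maxine): max(17, 20, 11) = 20
K (Maxine): max(11, 6, 14) = 14
L (Maxine): max(9, 5, 17) = 17
I (Minnie): min(20, 14, 17) = 14
Root (Maxine): max(6, 9, 14) = 14
Maxine picks the child with the highest value: I (value 14).

I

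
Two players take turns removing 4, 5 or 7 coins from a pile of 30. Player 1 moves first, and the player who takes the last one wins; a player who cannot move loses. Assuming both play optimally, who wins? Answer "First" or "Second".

First

W/L table (W = player to move can force a win):
i:   0  1  2  3  4  5  6  7  8  9 10 11 12 13 14 15 16 17 18 19 20 21 22 23 24 25 26 27 28 29 30
     L  L  L  L  W  W  W  W  W  W  W  L  L  L  L  W  W  W  W  W  W  W  L  L  L  L  W  W  W  W  W
Position 30 is W, so the first player wins.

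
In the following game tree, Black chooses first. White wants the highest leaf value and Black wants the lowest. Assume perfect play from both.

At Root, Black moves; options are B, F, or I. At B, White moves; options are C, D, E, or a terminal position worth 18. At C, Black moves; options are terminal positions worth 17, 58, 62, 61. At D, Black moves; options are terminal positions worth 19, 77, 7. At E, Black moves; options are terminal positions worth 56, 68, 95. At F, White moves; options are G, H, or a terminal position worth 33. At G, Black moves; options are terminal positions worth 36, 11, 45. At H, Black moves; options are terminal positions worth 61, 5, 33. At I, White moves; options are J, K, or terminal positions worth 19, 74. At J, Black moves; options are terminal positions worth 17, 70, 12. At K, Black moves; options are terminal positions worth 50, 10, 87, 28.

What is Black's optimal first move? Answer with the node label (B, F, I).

C (Black): min(17, 58, 62, 61) = 17
D (Black): min(19, 77, 7) = 7
E (Black): min(56, 68, 95) = 56
B (White): max(17, 7, 56, 18) = 56
G (Black): min(36, 11, 45) = 11
H (Black): min(61, 5, 33) = 5
F (White): max(11, 5, 33) = 33
J (Black): min(17, 70, 12) = 12
K (Black): min(50, 10, 87, 28) = 10
I (White): max(12, 10, 19, 74) = 74
Root (Black): min(56, 33, 74) = 33
Black picks the child with the lowest value: F (value 33).

F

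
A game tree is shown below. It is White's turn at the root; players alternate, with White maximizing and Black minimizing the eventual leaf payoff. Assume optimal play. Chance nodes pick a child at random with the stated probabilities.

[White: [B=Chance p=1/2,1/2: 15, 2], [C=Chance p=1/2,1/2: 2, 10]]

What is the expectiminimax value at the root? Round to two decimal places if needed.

8.5

B (Chance): 1/2·15 + 1/2·2 = 8.5
C (Chance): 1/2·2 + 1/2·10 = 6
Root (White): max(8.5, 6) = 8.5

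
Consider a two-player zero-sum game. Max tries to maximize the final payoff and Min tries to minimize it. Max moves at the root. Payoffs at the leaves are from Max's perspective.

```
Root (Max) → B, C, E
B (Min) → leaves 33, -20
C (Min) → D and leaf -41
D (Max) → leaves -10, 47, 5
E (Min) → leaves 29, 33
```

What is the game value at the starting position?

29

B (Min): min(33, -20) = -20
D (Max): max(-10, 47, 5) = 47
C (Min): min(47, -41) = -41
E (Min): min(29, 33) = 29
Root (Max): max(-20, -41, 29) = 29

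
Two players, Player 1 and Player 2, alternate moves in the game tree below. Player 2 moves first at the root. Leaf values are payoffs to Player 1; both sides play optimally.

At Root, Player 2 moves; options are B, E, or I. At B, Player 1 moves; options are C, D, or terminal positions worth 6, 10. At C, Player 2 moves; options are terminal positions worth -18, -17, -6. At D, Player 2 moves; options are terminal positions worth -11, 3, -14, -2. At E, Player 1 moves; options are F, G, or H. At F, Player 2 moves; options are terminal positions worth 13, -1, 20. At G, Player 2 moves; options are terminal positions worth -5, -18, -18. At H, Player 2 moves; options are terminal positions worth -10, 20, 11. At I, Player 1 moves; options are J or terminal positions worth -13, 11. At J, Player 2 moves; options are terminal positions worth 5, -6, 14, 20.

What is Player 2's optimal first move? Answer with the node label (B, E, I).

C (Player 2): min(-18, -17, -6) = -18
D (Player 2): min(-11, 3, -14, -2) = -14
B (Player 1): max(-18, -14, 6, 10) = 10
F (Player 2): min(13, -1, 20) = -1
G (Player 2): min(-5, -18, -18) = -18
H (Player 2): min(-10, 20, 11) = -10
E (Player 1): max(-1, -18, -10) = -1
J (Player 2): min(5, -6, 14, 20) = -6
I (Player 1): max(-6, -13, 11) = 11
Root (Player 2): min(10, -1, 11) = -1
Player 2 picks the child with the lowest value: E (value -1).

E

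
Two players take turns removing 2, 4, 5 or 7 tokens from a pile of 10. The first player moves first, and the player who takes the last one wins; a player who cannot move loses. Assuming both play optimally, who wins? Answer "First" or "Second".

Second

Positions where the player to move wins (W) vs loses (L):
i:   0  1  2  3  4  5  6  7  8  9 10
     L  L  W  W  W  W  W  W  W  L  L
Position 10 is L, so the second player wins.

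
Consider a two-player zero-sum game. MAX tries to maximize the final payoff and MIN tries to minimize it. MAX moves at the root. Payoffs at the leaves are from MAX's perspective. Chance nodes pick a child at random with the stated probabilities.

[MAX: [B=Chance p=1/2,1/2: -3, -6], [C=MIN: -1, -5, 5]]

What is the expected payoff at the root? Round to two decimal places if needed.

-4.5

B (Chance): 1/2·-3 + 1/2·-6 = -4.5
C (MIN): min(-1, -5, 5) = -5
Root (MAX): max(-4.5, -5) = -4.5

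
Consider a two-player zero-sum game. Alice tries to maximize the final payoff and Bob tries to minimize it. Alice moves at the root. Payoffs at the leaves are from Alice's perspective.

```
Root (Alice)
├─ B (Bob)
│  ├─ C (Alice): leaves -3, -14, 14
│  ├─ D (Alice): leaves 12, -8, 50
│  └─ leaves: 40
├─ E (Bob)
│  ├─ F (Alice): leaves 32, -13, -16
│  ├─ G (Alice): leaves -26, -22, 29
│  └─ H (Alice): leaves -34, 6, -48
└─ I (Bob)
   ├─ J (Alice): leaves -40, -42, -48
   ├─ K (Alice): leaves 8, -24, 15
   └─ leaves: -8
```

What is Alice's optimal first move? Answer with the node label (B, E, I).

C (Alice): max(-3, -14, 14) = 14
D (Alice): max(12, -8, 50) = 50
B (Bob): min(14, 50, 40) = 14
F (Alice): max(32, -13, -16) = 32
G (Alice): max(-26, -22, 29) = 29
H (Alice): max(-34, 6, -48) = 6
E (Bob): min(32, 29, 6) = 6
J (Alice): max(-40, -42, -48) = -40
K (Alice): max(8, -24, 15) = 15
I (Bob): min(-40, 15, -8) = -40
Root (Alice): max(14, 6, -40) = 14
Alice picks the child with the highest value: B (value 14).

B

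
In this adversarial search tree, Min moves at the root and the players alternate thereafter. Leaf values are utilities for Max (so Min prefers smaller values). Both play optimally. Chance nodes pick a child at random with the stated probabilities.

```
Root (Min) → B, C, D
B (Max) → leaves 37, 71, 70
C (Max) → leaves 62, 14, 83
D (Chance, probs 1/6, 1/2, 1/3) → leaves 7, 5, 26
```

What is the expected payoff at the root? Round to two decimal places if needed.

12.33

B (Max): max(37, 71, 70) = 71
C (Max): max(62, 14, 83) = 83
D (Chance): 1/6·7 + 1/2·5 + 1/3·26 = 12.33
Root (Min): min(71, 83, 12.33) = 12.33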